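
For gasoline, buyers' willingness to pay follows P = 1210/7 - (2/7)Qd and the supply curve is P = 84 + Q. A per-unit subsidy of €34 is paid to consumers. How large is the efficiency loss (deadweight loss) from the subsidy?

Deadweight loss = 4046/9

Pre-subsidy: 1210/7 - (2/7)Q = 84 + Q gives Q* = 622/9 and P* = 1378/9.
With the rebate, buyers effectively pay Pb = Ps − 34, where Ps is the price sellers receive.
On the curves, Pb = 1210/7 - (2/7)Q and Ps = 84 + Q; the wedge Ps − Pb = 34 gives 84 + Q − (1210/7 - (2/7)Q) = 34, so Q' = 860/9.
Then Pb = 1210/7 − (2/7)·(860/9) = 1310/9 and Ps = 84 + 1·(860/9) = 1616/9.
The subsidy expands output by 860/9 − 622/9 = 238/9 past the efficient level; on those units the gap between marginal cost and willingness to pay runs from 0 up to 34.
DWL = ½ × 34 × 238/9 = 4046/9.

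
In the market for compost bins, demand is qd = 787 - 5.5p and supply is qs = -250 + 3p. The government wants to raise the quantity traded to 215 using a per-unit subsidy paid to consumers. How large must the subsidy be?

At q = 215, invert demand for the buyer price: pb = (787 − 215)/5.5 = 104; invert supply for the seller price: ps = (215 − (-250))/3 = 155.
The subsidy must fill the gap: s = ps − pb = 155 − 104 = 51.

Required subsidy s = 51 per unit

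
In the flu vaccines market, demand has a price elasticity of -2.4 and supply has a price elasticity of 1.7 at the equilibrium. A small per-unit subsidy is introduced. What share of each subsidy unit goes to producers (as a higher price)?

For a small subsidy around the equilibrium, the benefit split depends on the relative slopes, which at a point are proportional to the elasticities.
Buyer share = εs/(εs + |εd|) = 1.7/(1.7 + 2.4) = 17/41; seller share = |εd|/(εs + |εd|) = 24/41.
So producers capture 24/41 of the subsidy.

Producer share = 24/41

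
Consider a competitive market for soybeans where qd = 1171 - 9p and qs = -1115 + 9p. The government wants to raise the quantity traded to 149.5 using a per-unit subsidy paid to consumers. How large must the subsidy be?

Required subsidy s = 27 per unit

At q = 149.5, invert demand for the buyer price: pb = (1171 − 149.5)/9 = 113.5; invert supply for the seller price: ps = (149.5 − (-1115))/9 = 140.5.
The subsidy must fill the gap: s = ps − pb = 140.5 − 113.5 = 27.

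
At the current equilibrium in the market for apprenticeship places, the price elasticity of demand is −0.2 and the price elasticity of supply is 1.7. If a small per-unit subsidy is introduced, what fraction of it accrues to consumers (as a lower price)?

Consumer share = 17/19

For a small subsidy around the equilibrium, the benefit split depends on the relative slopes, which at a point are proportional to the elasticities.
Buyer share = εs/(εs + |εd|) = 1.7/(1.7 + 0.2) = 17/19; seller share = |εd|/(εs + |εd|) = 2/19.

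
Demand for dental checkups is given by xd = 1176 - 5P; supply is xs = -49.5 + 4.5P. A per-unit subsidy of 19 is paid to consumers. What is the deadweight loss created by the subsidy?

Pre-subsidy: 1176 - 5P = -49.5 + 4.5P gives P* = 129, x* = 531.
With the rebate, buyers effectively pay Pb = Ps − 19, where Ps is the price sellers receive.
Demand in terms of Ps becomes xd = 1176 − 5(Ps − 19) = 1271 - 5Ps. Setting this equal to supply: 1271 - 5Ps = -49.5 + 4.5Ps, so Ps = 139.
Buyers pay Pb = 139 − 19 = 120; x' = -49.5 + 4.5·139 = 576.
The subsidy expands output by 576 − 531 = 45 past the efficient level; on those units the gap between marginal cost and willingness to pay runs from 0 up to 19.
DWL = ½ × 19 × 45 = 427.5.

Deadweight loss = 427.5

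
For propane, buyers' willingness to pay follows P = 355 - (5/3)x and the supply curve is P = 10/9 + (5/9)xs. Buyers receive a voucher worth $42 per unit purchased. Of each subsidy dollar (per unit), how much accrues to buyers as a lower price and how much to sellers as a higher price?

Buyers gain $31.5 per unit; sellers gain $10.5 per unit

Pre-subsidy: 355 - (5/3)x = 10/9 + (5/9)x gives x* = 159.25 and P* = 1075/12.
With the rebate, buyers effectively pay Pb = Ps − 42, where Ps is the price sellers receive.
On the curves, Pb = 355 - (5/3)x and Ps = 10/9 + (5/9)x; the wedge Ps − Pb = 42 gives 10/9 + (5/9)x − (355 - (5/3)x) = 42, so x' = 178.15.
Then Pb = 355 − (5/3)·178.15 = 697/12 and Ps = 10/9 + (5/9)·178.15 = 1201/12.
Buyers' price falls by P* − Pb = 1075/12 − 697/12 = 31.5; sellers' price rises by Ps − P* = 1201/12 − 1075/12 = 10.5.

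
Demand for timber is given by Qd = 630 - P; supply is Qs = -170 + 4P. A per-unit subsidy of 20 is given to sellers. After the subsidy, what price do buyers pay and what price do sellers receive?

Buyers pay 144; sellers receive 164

Pre-subsidy: 630 - P = -170 + 4P gives P* = 160, Q* = 470.
With the subsidy, sellers receive Ps = Pb + 20 for each unit, where Pb is the price buyers pay.
Supply in terms of Pb becomes Qs = -170 + 4(Pb + 20) = -90 + 4Pb. Setting this equal to demand: 630 - Pb = -90 + 4Pb, so Pb = 144.
Sellers receive Ps = 144 + 20 = 164; Q' = 630 − 1·144 = 486.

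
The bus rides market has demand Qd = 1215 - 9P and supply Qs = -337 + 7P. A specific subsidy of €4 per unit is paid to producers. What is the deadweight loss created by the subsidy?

Pre-subsidy: 1215 - 9P = -337 + 7P gives P* = 97, Q* = 342.
With the subsidy, sellers receive Ps = Pb + 4 for each unit, where Pb is the price buyers pay.
Supply in terms of Pb becomes Qs = -337 + 7(Pb + 4) = -309 + 7Pb. Setting this equal to demand: 1215 - 9Pb = -309 + 7Pb, so Pb = 95.25.
Sellers receive Ps = 95.25 + 4 = 99.25; Q' = 1215 − 9·95.25 = 357.75.
The subsidy expands output by 357.75 − 342 = 15.75 past the efficient level; on those units the gap between marginal cost and willingness to pay runs from 0 up to 4.
DWL = ½ × 4 × 15.75 = 31.5.

Deadweight loss = €31.5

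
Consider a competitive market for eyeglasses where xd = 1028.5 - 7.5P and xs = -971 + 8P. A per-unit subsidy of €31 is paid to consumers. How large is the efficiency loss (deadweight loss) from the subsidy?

Deadweight loss = €1860

Pre-subsidy: 1028.5 - 7.5P = -971 + 8P gives P* = 129, x* = 61.
With the rebate, buyers effectively pay Pb = Ps − 31, where Ps is the price sellers receive.
Demand in terms of Ps becomes xd = 1028.5 − 7.5(Ps − 31) = 1261 - 7.5Ps. Setting this equal to supply: 1261 - 7.5Ps = -971 + 8Ps, so Ps = 144.
Buyers pay Pb = 144 − 31 = 113; x' = -971 + 8·144 = 181.
The subsidy expands output by 181 − 61 = 120 past the efficient level; on those units the gap between marginal cost and willingness to pay runs from 0 up to 31.
DWL = ½ × 31 × 120 = 1860.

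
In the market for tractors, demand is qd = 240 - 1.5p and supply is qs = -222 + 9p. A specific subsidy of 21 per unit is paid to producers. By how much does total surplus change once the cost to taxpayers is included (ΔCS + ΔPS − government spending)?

Net change in total surplus = -283.5

Pre-subsidy: 240 - 1.5p = -222 + 9p gives p* = 44, q* = 174.
With the subsidy, sellers receive ps = pb + 21 for each unit, where pb is the price buyers pay.
Supply in terms of pb becomes qs = -222 + 9(pb + 21) = -33 + 9pb. Setting this equal to demand: 240 - 1.5pb = -33 + 9pb, so pb = 26.
Sellers receive ps = 26 + 21 = 47; q' = 240 − 1.5·26 = 201.
ΔCS = ½(174 + 201)(44 − 26) = 3375; ΔPS = ½(174 + 201)(47 − 44) = 562.5.
Government spending = 21 × 201 = 4221.
Net change = 3375 + 562.5 − 4221 = -283.5. The loss equals the DWL triangle ½·21·27.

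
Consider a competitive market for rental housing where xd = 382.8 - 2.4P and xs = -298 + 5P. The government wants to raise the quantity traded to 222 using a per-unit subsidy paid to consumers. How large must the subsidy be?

At x = 222, invert demand for the buyer price: Pb = (382.8 − 222)/2.4 = 67; invert supply for the seller price: Ps = (222 − (-298))/5 = 104.
The subsidy must fill the gap: s = Ps − Pb = 104 − 67 = 37.

Required subsidy s = 37 per unit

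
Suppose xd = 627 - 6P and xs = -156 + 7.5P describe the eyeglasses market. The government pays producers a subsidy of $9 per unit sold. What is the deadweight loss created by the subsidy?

Deadweight loss = $135

Pre-subsidy: 627 - 6P = -156 + 7.5P gives P* = 58, x* = 279.
With the subsidy, sellers receive Ps = Pb + 9 for each unit, where Pb is the price buyers pay.
Supply in terms of Pb becomes xs = -156 + 7.5(Pb + 9) = -88.5 + 7.5Pb. Setting this equal to demand: 627 - 6Pb = -88.5 + 7.5Pb, so Pb = 53.
Sellers receive Ps = 53 + 9 = 62; x' = 627 − 6·53 = 309.
The subsidy expands output by 309 − 279 = 30 past the efficient level; on those units the gap between marginal cost and willingness to pay runs from 0 up to 9.
DWL = ½ × 9 × 30 = 135.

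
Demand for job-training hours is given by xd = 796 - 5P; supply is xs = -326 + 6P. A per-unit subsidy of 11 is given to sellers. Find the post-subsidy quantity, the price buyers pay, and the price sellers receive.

Pre-subsidy: 796 - 5P = -326 + 6P gives P* = 102, x* = 286.
With the subsidy, sellers receive Ps = Pb + 11 for each unit, where Pb is the price buyers pay.
Supply in terms of Pb becomes xs = -326 + 6(Pb + 11) = -260 + 6Pb. Setting this equal to demand: 796 - 5Pb = -260 + 6Pb, so Pb = 96.
Sellers receive Ps = 96 + 11 = 107; x' = 796 − 5·96 = 316.

x' = 316; buyers pay 96; sellers receive 107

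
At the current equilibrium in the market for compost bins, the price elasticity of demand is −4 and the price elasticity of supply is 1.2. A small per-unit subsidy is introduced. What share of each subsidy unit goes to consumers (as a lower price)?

For a small subsidy around the equilibrium, the benefit split depends on the relative slopes, which at a point are proportional to the elasticities.
Buyer share = εs/(εs + |εd|) = 1.2/(1.2 + 4) = 3/13; seller share = |εd|/(εs + |εd|) = 10/13.

Consumer share = 3/13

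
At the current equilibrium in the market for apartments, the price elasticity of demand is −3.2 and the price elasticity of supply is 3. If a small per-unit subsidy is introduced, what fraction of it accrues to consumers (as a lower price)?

Consumer share = 15/31

For a small subsidy around the equilibrium, the benefit split depends on the relative slopes, which at a point are proportional to the elasticities.
Buyer share = εs/(εs + |εd|) = 3/(3 + 3.2) = 15/31; seller share = |εd|/(εs + |εd|) = 16/31.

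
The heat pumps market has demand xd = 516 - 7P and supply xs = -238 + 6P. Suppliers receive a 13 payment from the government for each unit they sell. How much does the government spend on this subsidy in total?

Government cost = 1976

Pre-subsidy: 516 - 7P = -238 + 6P gives P* = 58, x* = 110.
With the subsidy, sellers receive Ps = Pb + 13 for each unit, where Pb is the price buyers pay.
Supply in terms of Pb becomes xs = -238 + 6(Pb + 13) = -160 + 6Pb. Setting this equal to demand: 516 - 7Pb = -160 + 6Pb, so Pb = 52.
Sellers receive Ps = 52 + 13 = 65; x' = 516 − 7·52 = 152.
Government outlay = subsidy × quantity = 13 × 152 = 1976.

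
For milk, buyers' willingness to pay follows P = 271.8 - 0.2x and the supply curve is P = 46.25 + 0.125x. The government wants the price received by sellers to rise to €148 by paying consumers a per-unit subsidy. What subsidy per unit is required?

Required subsidy s = €39 per unit

At a seller price of 148, quantity supplied is -370 + 8·148 = 814.
Buyers absorb 814 only when they pay Pb = 271.8 − 0.2·814 = 109.
s = Ps − Pb = 148 − 109 = 39.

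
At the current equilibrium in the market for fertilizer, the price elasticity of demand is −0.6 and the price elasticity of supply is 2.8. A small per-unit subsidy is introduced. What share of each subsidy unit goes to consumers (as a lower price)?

Consumer share = 14/17

For a small subsidy around the equilibrium, the benefit split depends on the relative slopes, which at a point are proportional to the elasticities.
Buyer share = εs/(εs + |εd|) = 2.8/(2.8 + 0.6) = 14/17; seller share = |εd|/(εs + |εd|) = 3/17.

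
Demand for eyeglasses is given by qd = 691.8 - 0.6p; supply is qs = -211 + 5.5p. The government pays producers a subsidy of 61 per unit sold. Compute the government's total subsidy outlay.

Government cost = 38796

Pre-subsidy: 691.8 - 0.6p = -211 + 5.5p gives p* = 148, q* = 603.
With the subsidy, sellers receive ps = pb + 61 for each unit, where pb is the price buyers pay.
Supply in terms of pb becomes qs = -211 + 5.5(pb + 61) = 124.5 + 5.5pb. Setting this equal to demand: 691.8 - 0.6pb = 124.5 + 5.5pb, so pb = 93.
Sellers receive ps = 93 + 61 = 154; q' = 691.8 − 0.6·93 = 636.
Government outlay = subsidy × quantity = 61 × 636 = 38796.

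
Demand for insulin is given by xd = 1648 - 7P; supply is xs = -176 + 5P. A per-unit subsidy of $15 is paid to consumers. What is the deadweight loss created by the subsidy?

Pre-subsidy: 1648 - 7P = -176 + 5P gives P* = 152, x* = 584.
With the rebate, buyers effectively pay Pb = Ps − 15, where Ps is the price sellers receive.
Demand in terms of Ps becomes xd = 1648 − 7(Ps − 15) = 1753 - 7Ps. Setting this equal to supply: 1753 - 7Ps = -176 + 5Ps, so Ps = 160.75.
Buyers pay Pb = 160.75 − 15 = 145.75; x' = -176 + 5·160.75 = 627.75.
The subsidy expands output by 627.75 − 584 = 43.75 past the efficient level; on those units the gap between marginal cost and willingness to pay runs from 0 up to 15.
DWL = ½ × 15 × 43.75 = 328.125.

Deadweight loss = $328.125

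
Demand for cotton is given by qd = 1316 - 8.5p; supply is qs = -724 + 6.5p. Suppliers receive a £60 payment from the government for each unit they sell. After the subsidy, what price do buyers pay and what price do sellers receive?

Pre-subsidy: 1316 - 8.5p = -724 + 6.5p gives p* = 136, q* = 160.
With the subsidy, sellers receive ps = pb + 60 for each unit, where pb is the price buyers pay.
Supply in terms of pb becomes qs = -724 + 6.5(pb + 60) = -334 + 6.5pb. Setting this equal to demand: 1316 - 8.5pb = -334 + 6.5pb, so pb = 110.
Sellers receive ps = 110 + 60 = 170; q' = 1316 − 8.5·110 = 381.

Buyers pay £110; sellers receive £170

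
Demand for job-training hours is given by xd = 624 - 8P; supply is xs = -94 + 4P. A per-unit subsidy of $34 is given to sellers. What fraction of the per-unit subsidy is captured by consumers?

Pre-subsidy: 624 - 8P = -94 + 4P gives P* = 359/6, x* = 436/3.
With the subsidy, sellers receive Ps = Pb + 34 for each unit, where Pb is the price buyers pay.
Supply in terms of Pb becomes xs = -94 + 4(Pb + 34) = 42 + 4Pb. Setting this equal to demand: 624 - 8Pb = 42 + 4Pb, so Pb = 48.5.
Sellers receive Ps = 48.5 + 34 = 82.5; x' = 624 − 8·48.5 = 236.
Buyers' price falls by P* − Pb = 359/6 − 48.5 = 34/3; sellers' price rises by Ps − P* = 82.5 − 359/6 = 68/3.
So consumers capture (34/3)/34 = 1/3 of each unit of subsidy.

Consumer share = 1/3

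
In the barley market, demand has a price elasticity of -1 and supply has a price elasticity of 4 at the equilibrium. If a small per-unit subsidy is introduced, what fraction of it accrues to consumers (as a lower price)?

Consumer share = 0.8

For a small subsidy around the equilibrium, the benefit split depends on the relative slopes, which at a point are proportional to the elasticities.
Buyer share = εs/(εs + |εd|) = 4/(4 + 1) = 0.8; seller share = |εd|/(εs + |εd|) = 0.2.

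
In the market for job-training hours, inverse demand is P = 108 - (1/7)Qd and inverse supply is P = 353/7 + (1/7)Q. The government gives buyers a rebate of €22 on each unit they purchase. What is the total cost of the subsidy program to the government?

Pre-subsidy: 108 - (1/7)Q = 353/7 + (1/7)Q gives Q* = 201.5 and P* = 1109/14.
With the rebate, buyers effectively pay Pb = Ps − 22, where Ps is the price sellers receive.
On the curves, Pb = 108 - (1/7)Q and Ps = 353/7 + (1/7)Q; the wedge Ps − Pb = 22 gives 353/7 + (1/7)Q − (108 - (1/7)Q) = 22, so Q' = 278.5.
Then Pb = 108 − (1/7)·278.5 = 955/14 and Ps = 353/7 + (1/7)·278.5 = 1263/14.
Government outlay = subsidy × quantity = 22 × 278.5 = 6127.

Government cost = €6127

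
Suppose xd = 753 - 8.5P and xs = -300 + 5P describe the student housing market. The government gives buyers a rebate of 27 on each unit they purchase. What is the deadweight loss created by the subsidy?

Pre-subsidy: 753 - 8.5P = -300 + 5P gives P* = 78, x* = 90.
With the rebate, buyers effectively pay Pb = Ps − 27, where Ps is the price sellers receive.
Demand in terms of Ps becomes xd = 753 − 8.5(Ps − 27) = 982.5 - 8.5Ps. Setting this equal to supply: 982.5 - 8.5Ps = -300 + 5Ps, so Ps = 95.
Buyers pay Pb = 95 − 27 = 68; x' = -300 + 5·95 = 175.
The subsidy expands output by 175 − 90 = 85 past the efficient level; on those units the gap between marginal cost and willingness to pay runs from 0 up to 27.
DWL = ½ × 27 × 85 = 1147.5.

Deadweight loss = 1147.5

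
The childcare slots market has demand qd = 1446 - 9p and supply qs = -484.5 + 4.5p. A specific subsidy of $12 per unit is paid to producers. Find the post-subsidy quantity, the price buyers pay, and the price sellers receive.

Pre-subsidy: 1446 - 9p = -484.5 + 4.5p gives p* = 143, q* = 159.
With the subsidy, sellers receive ps = pb + 12 for each unit, where pb is the price buyers pay.
Supply in terms of pb becomes qs = -484.5 + 4.5(pb + 12) = -430.5 + 4.5pb. Setting this equal to demand: 1446 - 9pb = -430.5 + 4.5pb, so pb = 139.
Sellers receive ps = 139 + 12 = 151; q' = 1446 − 9·139 = 195.

q' = 195; buyers pay $139; sellers receive $151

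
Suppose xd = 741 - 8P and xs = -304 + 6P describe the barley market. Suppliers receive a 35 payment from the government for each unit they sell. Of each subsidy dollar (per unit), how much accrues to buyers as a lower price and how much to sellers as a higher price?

Pre-subsidy: 741 - 8P = -304 + 6P gives P* = 1045/14, x* = 1007/7.
With the subsidy, sellers receive Ps = Pb + 35 for each unit, where Pb is the price buyers pay.
Supply in terms of Pb becomes xs = -304 + 6(Pb + 35) = -94 + 6Pb. Setting this equal to demand: 741 - 8Pb = -94 + 6Pb, so Pb = 835/14.
Sellers receive Ps = 835/14 + 35 = 1325/14; x' = 741 − 8·(835/14) = 1847/7.
Buyers' price falls by P* − Pb = 1045/14 − 835/14 = 15; sellers' price rises by Ps − P* = 1325/14 − 1045/14 = 20.

Buyers gain 15 per unit; sellers gain 20 per unit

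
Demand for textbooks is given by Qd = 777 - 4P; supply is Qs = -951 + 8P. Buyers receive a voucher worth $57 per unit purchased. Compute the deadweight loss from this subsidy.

Pre-subsidy: 777 - 4P = -951 + 8P gives P* = 144, Q* = 201.
With the rebate, buyers effectively pay Pb = Ps − 57, where Ps is the price sellers receive.
Demand in terms of Ps becomes Qd = 777 − 4(Ps − 57) = 1005 - 4Ps. Setting this equal to supply: 1005 - 4Ps = -951 + 8Ps, so Ps = 163.
Buyers pay Pb = 163 − 57 = 106; Q' = -951 + 8·163 = 353.
The subsidy expands output by 353 − 201 = 152 past the efficient level; on those units the gap between marginal cost and willingness to pay runs from 0 up to 57.
DWL = ½ × 57 × 152 = 4332.

Deadweight loss = $4332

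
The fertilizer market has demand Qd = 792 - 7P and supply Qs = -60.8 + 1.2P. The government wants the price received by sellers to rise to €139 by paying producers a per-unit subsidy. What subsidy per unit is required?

Required subsidy s = €41 per unit

At a seller price of 139, quantity supplied is -60.8 + 1.2·139 = 106.
Buyers absorb 106 only when they pay Pb with 792 − 7·Pb = 106, i.e. Pb = 98.
s = Ps − Pb = 139 − 98 = 41.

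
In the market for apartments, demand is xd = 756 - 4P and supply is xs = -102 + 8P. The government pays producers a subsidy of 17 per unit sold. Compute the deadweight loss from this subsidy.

Pre-subsidy: 756 - 4P = -102 + 8P gives P* = 71.5, x* = 470.
With the subsidy, sellers receive Ps = Pb + 17 for each unit, where Pb is the price buyers pay.
Supply in terms of Pb becomes xs = -102 + 8(Pb + 17) = 34 + 8Pb. Setting this equal to demand: 756 - 4Pb = 34 + 8Pb, so Pb = 361/6.
Sellers receive Ps = 361/6 + 17 = 463/6; x' = 756 − 4·(361/6) = 1546/3.
The subsidy expands output by 1546/3 − 470 = 136/3 past the efficient level; on those units the gap between marginal cost and willingness to pay runs from 0 up to 17.
DWL = ½ × 17 × 136/3 = 1156/3.

Deadweight loss = 1156/3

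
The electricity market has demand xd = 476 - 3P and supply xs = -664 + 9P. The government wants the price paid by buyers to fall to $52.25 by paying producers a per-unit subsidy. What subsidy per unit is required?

Required subsidy s = $57 per unit

At a buyer price of 52.25, quantity demanded is 476 − 3·52.25 = 319.25.
Sellers supply 319.25 only when they receive Ps with -664 + 9·Ps = 319.25, i.e. Ps = 109.25.
s = Ps − Pb = 109.25 − 52.25 = 57.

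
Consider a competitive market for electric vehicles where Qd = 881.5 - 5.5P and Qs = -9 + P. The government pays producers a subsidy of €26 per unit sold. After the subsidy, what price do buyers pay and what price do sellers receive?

Buyers pay €133; sellers receive €159

Pre-subsidy: 881.5 - 5.5P = -9 + P gives P* = 137, Q* = 128.
With the subsidy, sellers receive Ps = Pb + 26 for each unit, where Pb is the price buyers pay.
Supply in terms of Pb becomes Qs = -9 + 1(Pb + 26) = 17 + Pb. Setting this equal to demand: 881.5 - 5.5Pb = 17 + Pb, so Pb = 133.
Sellers receive Ps = 133 + 26 = 159; Q' = 881.5 − 5.5·133 = 150.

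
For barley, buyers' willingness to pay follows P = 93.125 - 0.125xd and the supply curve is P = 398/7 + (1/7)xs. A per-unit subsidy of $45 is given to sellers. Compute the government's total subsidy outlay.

Government cost = $13653

Pre-subsidy: 93.125 - 0.125x = 398/7 + (1/7)x gives x* = 135.4 and P* = 76.2.
With the subsidy, sellers receive Ps = Pb + 45 for each unit, where Pb is the price buyers pay.
On the curves, Pb = 93.125 - 0.125x and Ps = 398/7 + (1/7)x; the wedge Ps − Pb = 45 gives 398/7 + (1/7)x − (93.125 - 0.125x) = 45, so x' = 303.4.
Then Pb = 93.125 − 0.125·303.4 = 55.2 and Ps = 398/7 + (1/7)·303.4 = 100.2.
Government outlay = subsidy × quantity = 45 × 303.4 = 13653.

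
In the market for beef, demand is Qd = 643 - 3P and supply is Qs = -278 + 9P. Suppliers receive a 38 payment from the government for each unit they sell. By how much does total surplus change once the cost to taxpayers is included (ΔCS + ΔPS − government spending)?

Pre-subsidy: 643 - 3P = -278 + 9P gives P* = 76.75, Q* = 412.75.
With the subsidy, sellers receive Ps = Pb + 38 for each unit, where Pb is the price buyers pay.
Supply in terms of Pb becomes Qs = -278 + 9(Pb + 38) = 64 + 9Pb. Setting this equal to demand: 643 - 3Pb = 64 + 9Pb, so Pb = 48.25.
Sellers receive Ps = 48.25 + 38 = 86.25; Q' = 643 − 3·48.25 = 498.25.
ΔCS = ½(412.75 + 498.25)(76.75 − 48.25) = 12981.75; ΔPS = ½(412.75 + 498.25)(86.25 − 76.75) = 4327.25.
Government spending = 38 × 498.25 = 18933.5.
Net change = 12981.75 + 4327.25 − 18933.5 = -1624.5. The loss equals the DWL triangle ½·38·85.5.

Net change in total surplus = -1624.5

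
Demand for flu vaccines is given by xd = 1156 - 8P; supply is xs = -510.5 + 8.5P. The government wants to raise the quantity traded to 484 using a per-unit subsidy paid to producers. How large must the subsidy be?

Required subsidy s = 33 per unit

At x = 484, invert demand for the buyer price: Pb = (1156 − 484)/8 = 84; invert supply for the seller price: Ps = (484 − (-510.5))/8.5 = 117.
The subsidy must fill the gap: s = Ps − Pb = 117 − 84 = 33.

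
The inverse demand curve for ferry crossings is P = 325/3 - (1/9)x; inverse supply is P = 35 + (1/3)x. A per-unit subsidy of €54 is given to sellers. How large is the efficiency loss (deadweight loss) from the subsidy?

Deadweight loss = €3280.5

Pre-subsidy: 325/3 - (1/9)x = 35 + (1/3)x gives x* = 165 and P* = 90.
With the subsidy, sellers receive Ps = Pb + 54 for each unit, where Pb is the price buyers pay.
On the curves, Pb = 325/3 - (1/9)x and Ps = 35 + (1/3)x; the wedge Ps − Pb = 54 gives 35 + (1/3)x − (325/3 - (1/9)x) = 54, so x' = 286.5.
Then Pb = 325/3 − (1/9)·286.5 = 76.5 and Ps = 35 + (1/3)·286.5 = 130.5.
The subsidy expands output by 286.5 − 165 = 121.5 past the efficient level; on those units the gap between marginal cost and willingness to pay runs from 0 up to 54.
DWL = ½ × 54 × 121.5 = 3280.5.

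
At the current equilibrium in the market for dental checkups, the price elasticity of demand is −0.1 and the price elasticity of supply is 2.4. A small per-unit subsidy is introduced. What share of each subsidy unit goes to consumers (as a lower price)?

Consumer share = 0.96

For a small subsidy around the equilibrium, the benefit split depends on the relative slopes, which at a point are proportional to the elasticities.
Buyer share = εs/(εs + |εd|) = 2.4/(2.4 + 0.1) = 0.96; seller share = |εd|/(εs + |εd|) = 0.04.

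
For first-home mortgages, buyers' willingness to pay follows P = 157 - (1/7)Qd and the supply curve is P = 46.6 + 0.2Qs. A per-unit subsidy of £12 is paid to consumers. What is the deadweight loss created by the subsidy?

Deadweight loss = £210

Pre-subsidy: 157 - (1/7)Q = 46.6 + 0.2Q gives Q* = 322 and P* = 111.
With the rebate, buyers effectively pay Pb = Ps − 12, where Ps is the price sellers receive.
On the curves, Pb = 157 - (1/7)Q and Ps = 46.6 + 0.2Q; the wedge Ps − Pb = 12 gives 46.6 + 0.2Q − (157 - (1/7)Q) = 12, so Q' = 357.
Then Pb = 157 − (1/7)·357 = 106 and Ps = 46.6 + 0.2·357 = 118.
The subsidy expands output by 357 − 322 = 35 past the efficient level; on those units the gap between marginal cost and willingness to pay runs from 0 up to 12.
DWL = ½ × 12 × 35 = 210.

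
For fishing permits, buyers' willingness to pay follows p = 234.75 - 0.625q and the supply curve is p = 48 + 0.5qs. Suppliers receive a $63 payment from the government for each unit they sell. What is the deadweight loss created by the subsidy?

Pre-subsidy: 234.75 - 0.625q = 48 + 0.5q gives q* = 166 and p* = 131.
With the subsidy, sellers receive ps = pb + 63 for each unit, where pb is the price buyers pay.
On the curves, pb = 234.75 - 0.625q and ps = 48 + 0.5q; the wedge ps − pb = 63 gives 48 + 0.5q − (234.75 - 0.625q) = 63, so q' = 222.
Then pb = 234.75 − 0.625·222 = 96 and ps = 48 + 0.5·222 = 159.
The subsidy expands output by 222 − 166 = 56 past the efficient level; on those units the gap between marginal cost and willingness to pay runs from 0 up to 63.
DWL = ½ × 63 × 56 = 1764.

Deadweight loss = $1764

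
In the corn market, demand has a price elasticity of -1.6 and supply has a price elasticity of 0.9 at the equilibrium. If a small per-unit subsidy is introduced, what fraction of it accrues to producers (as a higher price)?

For a small subsidy around the equilibrium, the benefit split depends on the relative slopes, which at a point are proportional to the elasticities.
Buyer share = εs/(εs + |εd|) = 0.9/(0.9 + 1.6) = 0.36; seller share = |εd|/(εs + |εd|) = 0.64.
So producers capture 0.64 of the subsidy.

Producer share = 0.64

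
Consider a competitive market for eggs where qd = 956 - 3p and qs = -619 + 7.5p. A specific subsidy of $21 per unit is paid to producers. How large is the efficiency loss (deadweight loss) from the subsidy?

Pre-subsidy: 956 - 3p = -619 + 7.5p gives p* = 150, q* = 506.
With the subsidy, sellers receive ps = pb + 21 for each unit, where pb is the price buyers pay.
Supply in terms of pb becomes qs = -619 + 7.5(pb + 21) = -461.5 + 7.5pb. Setting this equal to demand: 956 - 3pb = -461.5 + 7.5pb, so pb = 135.
Sellers receive ps = 135 + 21 = 156; q' = 956 − 3·135 = 551.
The subsidy expands output by 551 − 506 = 45 past the efficient level; on those units the gap between marginal cost and willingness to pay runs from 0 up to 21.
DWL = ½ × 21 × 45 = 472.5.

Deadweight loss = $472.5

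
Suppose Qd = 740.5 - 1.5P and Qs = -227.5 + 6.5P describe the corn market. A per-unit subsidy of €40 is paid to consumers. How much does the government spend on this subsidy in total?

Pre-subsidy: 740.5 - 1.5P = -227.5 + 6.5P gives P* = 121, Q* = 559.
With the rebate, buyers effectively pay Pb = Ps − 40, where Ps is the price sellers receive.
Demand in terms of Ps becomes Qd = 740.5 − 1.5(Ps − 40) = 800.5 - 1.5Ps. Setting this equal to supply: 800.5 - 1.5Ps = -227.5 + 6.5Ps, so Ps = 128.5.
Buyers pay Pb = 128.5 − 40 = 88.5; Q' = -227.5 + 6.5·128.5 = 607.75.
Government outlay = subsidy × quantity = 40 × 607.75 = 24310.

Government cost = €24310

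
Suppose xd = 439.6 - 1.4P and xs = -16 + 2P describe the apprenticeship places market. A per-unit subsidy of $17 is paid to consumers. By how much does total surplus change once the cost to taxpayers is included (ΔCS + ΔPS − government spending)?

Pre-subsidy: 439.6 - 1.4P = -16 + 2P gives P* = 134, x* = 252.
With the rebate, buyers effectively pay Pb = Ps − 17, where Ps is the price sellers receive.
Demand in terms of Ps becomes xd = 439.6 − 1.4(Ps − 17) = 463.4 - 1.4Ps. Setting this equal to supply: 463.4 - 1.4Ps = -16 + 2Ps, so Ps = 141.
Buyers pay Pb = 141 − 17 = 124; x' = -16 + 2·141 = 266.
ΔCS = ½(252 + 266)(134 − 124) = 2590; ΔPS = ½(252 + 266)(141 − 134) = 1813.
Government spending = 17 × 266 = 4522.
Net change = 2590 + 1813 − 4522 = -119. The loss equals the DWL triangle ½·17·14.

Net change in total surplus = -$119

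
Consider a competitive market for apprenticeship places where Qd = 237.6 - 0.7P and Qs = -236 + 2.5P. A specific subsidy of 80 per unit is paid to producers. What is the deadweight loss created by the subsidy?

Pre-subsidy: 237.6 - 0.7P = -236 + 2.5P gives P* = 148, Q* = 134.
With the subsidy, sellers receive Ps = Pb + 80 for each unit, where Pb is the price buyers pay.
Supply in terms of Pb becomes Qs = -236 + 2.5(Pb + 80) = -36 + 2.5Pb. Setting this equal to demand: 237.6 - 0.7Pb = -36 + 2.5Pb, so Pb = 85.5.
Sellers receive Ps = 85.5 + 80 = 165.5; Q' = 237.6 − 0.7·85.5 = 177.75.
The subsidy expands output by 177.75 − 134 = 43.75 past the efficient level; on those units the gap between marginal cost and willingness to pay runs from 0 up to 80.
DWL = ½ × 80 × 43.75 = 1750.

Deadweight loss = 1750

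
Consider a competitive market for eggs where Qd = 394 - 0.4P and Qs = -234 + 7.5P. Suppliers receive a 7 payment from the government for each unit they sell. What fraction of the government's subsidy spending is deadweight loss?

Pre-subsidy: 394 - 0.4P = -234 + 7.5P gives P* = 6280/79, Q* = 28614/79.
With the subsidy, sellers receive Ps = Pb + 7 for each unit, where Pb is the price buyers pay.
Supply in terms of Pb becomes Qs = -234 + 7.5(Pb + 7) = -181.5 + 7.5Pb. Setting this equal to demand: 394 - 0.4Pb = -181.5 + 7.5Pb, so Pb = 5755/79.
Sellers receive Ps = 5755/79 + 7 = 6308/79; Q' = 394 − 0.4·(5755/79) = 28824/79.
ΔCS = ½(28614/79 + 28824/79)(6280/79 − 5755/79) = 15077475/6241; ΔPS = ½(28614/79 + 28824/79)(6308/79 − 6280/79) = 804132/6241.
Government spending = 7 × 28824/79 = 201768/79.
DWL = ½ × 7 × (28824/79 − 28614/79) = 735/79; fraction = (735/79) / (201768/79) = 35/9608.

DWL / government spending = 35/9608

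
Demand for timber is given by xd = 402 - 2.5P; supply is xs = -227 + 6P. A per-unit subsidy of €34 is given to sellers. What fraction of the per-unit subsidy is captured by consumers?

Pre-subsidy: 402 - 2.5P = -227 + 6P gives P* = 74, x* = 217.
With the subsidy, sellers receive Ps = Pb + 34 for each unit, where Pb is the price buyers pay.
Supply in terms of Pb becomes xs = -227 + 6(Pb + 34) = -23 + 6Pb. Setting this equal to demand: 402 - 2.5Pb = -23 + 6Pb, so Pb = 50.
Sellers receive Ps = 50 + 34 = 84; x' = 402 − 2.5·50 = 277.
Buyers' price falls by P* − Pb = 74 − 50 = 24; sellers' price rises by Ps − P* = 84 − 74 = 10.
So consumers capture 24/34 = 12/17 of each unit of subsidy.

Consumer share = 12/17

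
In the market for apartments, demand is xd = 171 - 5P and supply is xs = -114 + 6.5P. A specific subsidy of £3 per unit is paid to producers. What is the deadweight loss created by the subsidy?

Pre-subsidy: 171 - 5P = -114 + 6.5P gives P* = 570/23, x* = 1083/23.
With the subsidy, sellers receive Ps = Pb + 3 for each unit, where Pb is the price buyers pay.
Supply in terms of Pb becomes xs = -114 + 6.5(Pb + 3) = -94.5 + 6.5Pb. Setting this equal to demand: 171 - 5Pb = -94.5 + 6.5Pb, so Pb = 531/23.
Sellers receive Ps = 531/23 + 3 = 600/23; x' = 171 − 5·(531/23) = 1278/23.
The subsidy expands output by 1278/23 − 1083/23 = 195/23 past the efficient level; on those units the gap between marginal cost and willingness to pay runs from 0 up to 3.
DWL = ½ × 3 × 195/23 = 585/46.

Deadweight loss = 585/46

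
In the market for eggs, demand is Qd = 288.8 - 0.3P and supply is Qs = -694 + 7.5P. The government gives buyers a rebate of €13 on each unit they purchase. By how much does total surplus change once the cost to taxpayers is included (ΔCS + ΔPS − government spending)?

Pre-subsidy: 288.8 - 0.3P = -694 + 7.5P gives P* = 126, Q* = 251.
With the rebate, buyers effectively pay Pb = Ps − 13, where Ps is the price sellers receive.
Demand in terms of Ps becomes Qd = 288.8 − 0.3(Ps − 13) = 292.7 - 0.3Ps. Setting this equal to supply: 292.7 - 0.3Ps = -694 + 7.5Ps, so Ps = 126.5.
Buyers pay Pb = 126.5 − 13 = 113.5; Q' = -694 + 7.5·126.5 = 254.75.
ΔCS = ½(251 + 254.75)(126 − 113.5) = 3160.9375; ΔPS = ½(251 + 254.75)(126.5 − 126) = 126.4375.
Government spending = 13 × 254.75 = 3311.75.
Net change = 3160.9375 + 126.4375 − 3311.75 = -24.375. The loss equals the DWL triangle ½·13·3.75.

Net change in total surplus = -€24.375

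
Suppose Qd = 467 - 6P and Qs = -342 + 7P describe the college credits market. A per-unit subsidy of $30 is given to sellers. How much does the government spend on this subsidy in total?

Government cost = 74310/13

Pre-subsidy: 467 - 6P = -342 + 7P gives P* = 809/13, Q* = 1217/13.
With the subsidy, sellers receive Ps = Pb + 30 for each unit, where Pb is the price buyers pay.
Supply in terms of Pb becomes Qs = -342 + 7(Pb + 30) = -132 + 7Pb. Setting this equal to demand: 467 - 6Pb = -132 + 7Pb, so Pb = 599/13.
Sellers receive Ps = 599/13 + 30 = 989/13; Q' = 467 − 6·(599/13) = 2477/13.
Government outlay = subsidy × quantity = 30 × 2477/13 = 74310/13.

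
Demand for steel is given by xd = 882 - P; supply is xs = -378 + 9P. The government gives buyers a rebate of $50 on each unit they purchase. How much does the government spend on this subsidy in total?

Government cost = $40050

Pre-subsidy: 882 - P = -378 + 9P gives P* = 126, x* = 756.
With the rebate, buyers effectively pay Pb = Ps − 50, where Ps is the price sellers receive.
Demand in terms of Ps becomes xd = 882 − 1(Ps − 50) = 932 - Ps. Setting this equal to supply: 932 - Ps = -378 + 9Ps, so Ps = 131.
Buyers pay Pb = 131 − 50 = 81; x' = -378 + 9·131 = 801.
Government outlay = subsidy × quantity = 50 × 801 = 40050.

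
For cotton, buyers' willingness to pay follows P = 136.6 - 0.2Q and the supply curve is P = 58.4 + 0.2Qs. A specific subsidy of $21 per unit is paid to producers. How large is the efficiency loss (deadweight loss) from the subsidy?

Pre-subsidy: 136.6 - 0.2Q = 58.4 + 0.2Q gives Q* = 195.5 and P* = 97.5.
With the subsidy, sellers receive Ps = Pb + 21 for each unit, where Pb is the price buyers pay.
On the curves, Pb = 136.6 - 0.2Q and Ps = 58.4 + 0.2Q; the wedge Ps − Pb = 21 gives 58.4 + 0.2Q − (136.6 - 0.2Q) = 21, so Q' = 248.
Then Pb = 136.6 − 0.2·248 = 87 and Ps = 58.4 + 0.2·248 = 108.
The subsidy expands output by 248 − 195.5 = 52.5 past the efficient level; on those units the gap between marginal cost and willingness to pay runs from 0 up to 21.
DWL = ½ × 21 × 52.5 = 551.25.

Deadweight loss = $551.25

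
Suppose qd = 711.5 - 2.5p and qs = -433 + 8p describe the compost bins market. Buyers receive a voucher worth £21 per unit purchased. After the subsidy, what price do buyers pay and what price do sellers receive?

Pre-subsidy: 711.5 - 2.5p = -433 + 8p gives p* = 109, q* = 439.
With the rebate, buyers effectively pay pb = ps − 21, where ps is the price sellers receive.
Demand in terms of ps becomes qd = 711.5 − 2.5(ps − 21) = 764 - 2.5ps. Setting this equal to supply: 764 - 2.5ps = -433 + 8ps, so ps = 114.
Buyers pay pb = 114 − 21 = 93; q' = -433 + 8·114 = 479.

Buyers pay £93; sellers receive £114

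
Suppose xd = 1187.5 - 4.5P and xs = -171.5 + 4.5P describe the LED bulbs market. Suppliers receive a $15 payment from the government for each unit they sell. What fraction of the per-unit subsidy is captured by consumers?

Pre-subsidy: 1187.5 - 4.5P = -171.5 + 4.5P gives P* = 151, x* = 508.
With the subsidy, sellers receive Ps = Pb + 15 for each unit, where Pb is the price buyers pay.
Supply in terms of Pb becomes xs = -171.5 + 4.5(Pb + 15) = -104 + 4.5Pb. Setting this equal to demand: 1187.5 - 4.5Pb = -104 + 4.5Pb, so Pb = 143.5.
Sellers receive Ps = 143.5 + 15 = 158.5; x' = 1187.5 − 4.5·143.5 = 541.75.
Buyers' price falls by P* − Pb = 151 − 143.5 = 7.5; sellers' price rises by Ps − P* = 158.5 − 151 = 7.5.
So consumers capture 7.5/15 = 0.5 of each unit of subsidy.

Consumer share = 0.5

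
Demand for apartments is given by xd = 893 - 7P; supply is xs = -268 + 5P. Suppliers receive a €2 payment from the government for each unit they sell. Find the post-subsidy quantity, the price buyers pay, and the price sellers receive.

Pre-subsidy: 893 - 7P = -268 + 5P gives P* = 96.75, x* = 215.75.
With the subsidy, sellers receive Ps = Pb + 2 for each unit, where Pb is the price buyers pay.
Supply in terms of Pb becomes xs = -268 + 5(Pb + 2) = -258 + 5Pb. Setting this equal to demand: 893 - 7Pb = -258 + 5Pb, so Pb = 1151/12.
Sellers receive Ps = 1151/12 + 2 = 1175/12; x' = 893 − 7·(1151/12) = 2659/12.

x' = 2659/12; buyers pay 1151/12; sellers receive 1175/12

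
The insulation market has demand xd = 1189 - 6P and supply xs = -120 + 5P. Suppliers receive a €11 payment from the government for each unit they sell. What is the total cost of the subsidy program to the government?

Government cost = €5555

Pre-subsidy: 1189 - 6P = -120 + 5P gives P* = 119, x* = 475.
With the subsidy, sellers receive Ps = Pb + 11 for each unit, where Pb is the price buyers pay.
Supply in terms of Pb becomes xs = -120 + 5(Pb + 11) = -65 + 5Pb. Setting this equal to demand: 1189 - 6Pb = -65 + 5Pb, so Pb = 114.
Sellers receive Ps = 114 + 11 = 125; x' = 1189 − 6·114 = 505.
Government outlay = subsidy × quantity = 11 × 505 = 5555.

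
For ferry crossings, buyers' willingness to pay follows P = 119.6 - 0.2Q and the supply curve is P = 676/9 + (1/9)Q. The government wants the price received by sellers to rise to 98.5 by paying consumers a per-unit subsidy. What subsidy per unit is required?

Required subsidy s = 21 per unit

At a seller price of 98.5, quantity supplied is -676 + 9·98.5 = 210.5.
Buyers absorb 210.5 only when they pay Pb = 119.6 − 0.2·210.5 = 77.5.
s = Ps − Pb = 98.5 − 77.5 = 21.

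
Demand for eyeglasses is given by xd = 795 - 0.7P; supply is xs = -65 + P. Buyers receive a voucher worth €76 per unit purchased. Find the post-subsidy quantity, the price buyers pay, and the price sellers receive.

x' = 8027/17; buyers pay 7840/17; sellers receive 9132/17

Pre-subsidy: 795 - 0.7P = -65 + P gives P* = 8600/17, x* = 7495/17.
With the rebate, buyers effectively pay Pb = Ps − 76, where Ps is the price sellers receive.
Demand in terms of Ps becomes xd = 795 − 0.7(Ps − 76) = 848.2 - 0.7Ps. Setting this equal to supply: 848.2 - 0.7Ps = -65 + Ps, so Ps = 9132/17.
Buyers pay Pb = 9132/17 − 76 = 7840/17; x' = -65 + 1·(9132/17) = 8027/17.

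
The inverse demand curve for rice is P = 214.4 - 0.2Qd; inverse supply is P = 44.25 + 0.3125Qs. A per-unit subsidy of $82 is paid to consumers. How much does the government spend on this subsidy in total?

Pre-subsidy: 214.4 - 0.2Q = 44.25 + 0.3125Q gives Q* = 332 and P* = 148.
With the rebate, buyers effectively pay Pb = Ps − 82, where Ps is the price sellers receive.
On the curves, Pb = 214.4 - 0.2Q and Ps = 44.25 + 0.3125Q; the wedge Ps − Pb = 82 gives 44.25 + 0.3125Q − (214.4 - 0.2Q) = 82, so Q' = 492.
Then Pb = 214.4 − 0.2·492 = 116 and Ps = 44.25 + 0.3125·492 = 198.
Government outlay = subsidy × quantity = 82 × 492 = 40344.

Government cost = $40344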